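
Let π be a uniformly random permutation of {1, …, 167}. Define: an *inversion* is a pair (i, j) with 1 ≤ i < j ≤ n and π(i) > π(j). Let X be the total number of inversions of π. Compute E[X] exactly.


Write X = Σ X_I over the C(167, 2) = 13861 pairs i < j, with X_I the indicator of one inversion.
There are 13861 indicators.
For each fixed pair i < j, the values π(i) and π(j) are two distinct elements of {1, …, 167} in uniformly random order; by symmetry P[π(i) > π(j)] = 1/2.
By linearity: E[X] = 13861 · (1/2) = C(167, 2) · (1/2) = 13861/2 = 13861/2 ≈ 6930.50000.

E[X] = 13861/2 = 6930.50000.


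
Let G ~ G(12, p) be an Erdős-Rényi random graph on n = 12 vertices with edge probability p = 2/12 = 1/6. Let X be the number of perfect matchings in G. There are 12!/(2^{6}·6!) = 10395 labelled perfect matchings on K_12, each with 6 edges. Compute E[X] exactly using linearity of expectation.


K_12 has 12!/(2^{6}·6!) = 10395 labelled perfect matchings.
For each such perfect matching H, let X_H = 1 if all 6 edges of H are present in G. Then P[X_H = 1] = p^{6} = (1/6)^{6} = 1/46656.
By linearity of expectation: E[X] = Σ_H E[X_H] = 10395 · p^{6} = 10395 · 1/46656 = 385/1728.
Numerically: E[X] ≈ 0.2228.

E[X] = 10395 · (1/6)^{6} = 385/1728 ≈ 0.2228.


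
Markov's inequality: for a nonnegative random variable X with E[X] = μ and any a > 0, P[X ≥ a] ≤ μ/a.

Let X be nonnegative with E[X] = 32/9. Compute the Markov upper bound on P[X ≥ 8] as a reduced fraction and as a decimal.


μ = E[X] = 32/9, a = 8.
Markov: P[X ≥ 8] ≤ μ/a = (32/9)/8 = 4/9.
Numerically: ≈ 0.44444.
(Since a = 8 > μ = 3.55556, the bound 4/9 is < 1 and informative.)

P[X ≥ 8] ≤ 4/9 ≈ 0.44444.


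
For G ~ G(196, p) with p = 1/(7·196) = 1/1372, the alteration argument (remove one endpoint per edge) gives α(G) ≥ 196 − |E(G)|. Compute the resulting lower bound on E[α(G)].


E[|E(G)|] = C(196, 2)·p = 19110 · (1/1372) = 195/14.
E[α(G)] ≥ n − E[|E(G)|] = 196 − 195/14 = 2549/14.
Numerically: ≈ 182.07143.
(This is only a lower bound; the true E[α(G)] may be larger.)

E[α(G)] ≥ 2549/14 ≈ 182.07143.


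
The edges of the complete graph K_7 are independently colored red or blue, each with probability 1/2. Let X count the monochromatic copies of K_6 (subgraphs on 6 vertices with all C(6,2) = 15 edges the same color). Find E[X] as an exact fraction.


Let X = Σ_S X_S over the C(7, 6) = 7 subsets S of size 6, where X_S = 1 if the K_6 on S is monochromatic.
For a fixed S, the K_6 on S has C(6, 2) = 15 edges. P[all 15 edges red] = (1/2)^15, and likewise for blue, so P[monochromatic] = 2·(1/2)^15 = 2^{1 − 15} = 1/16384.
Summing: E[X] = C(7, 6) · 2^{1 − 15} = 7 · 1/16384 = 7/16384.
Numerically: E[X] ≈ 0.0004.

E[X] = C(7,6)·2^(1−C(6,2)) = 7/16384 ≈ 0.0004.


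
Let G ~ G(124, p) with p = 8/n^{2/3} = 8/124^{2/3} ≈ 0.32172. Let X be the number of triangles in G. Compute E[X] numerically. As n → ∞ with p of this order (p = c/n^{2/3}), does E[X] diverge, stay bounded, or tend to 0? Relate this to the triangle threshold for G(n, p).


Number of potential triangles: C(124, 3) = 310124.
Each occurs with probability p³ ≈ (0.32172)³ ≈ 3.3298647e-02.
By linearity: E[X] = C(124, 3)·p³ ≈ 310124 · 3.3298647e-02 ≈ 10326.70968.
Since α = 2/3 < 1, p = c/n^{2/3} ≫ 1/n is above the triangle threshold p ~ 1/n. Asymptotically E[X] ~ (c³/6)·n^{3(1−α)} = (8³/6)·n^{1} → ∞; triangles are abundant w.h.p.

E[X] ≈ 10326.70968; in regime p = Θ(1/n^{2/3}) E[X] diverges (above the triangle threshold p ~ 1/n).


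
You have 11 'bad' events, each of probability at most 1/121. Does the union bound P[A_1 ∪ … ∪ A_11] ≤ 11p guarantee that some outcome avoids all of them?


Union bound: P[∪_{i=1}^{11} A_i] ≤ Σ_i P[A_i] ≤ 11·p = 11·(1/121) = 1/11.
Numerically: 1/11 ≈ 0.0909091.
Is 1/11 < 1? YES.
Since P[∪ A_i] ≤ 1/11 < 1, the complement has P[∩ A_i^c] ≥ 1 − 1/11 = 10/11 > 0, so some outcome avoids every A_i.

11·p = 1/11 ≈ 0.0909091; existence CERTIFIED by the union bound.


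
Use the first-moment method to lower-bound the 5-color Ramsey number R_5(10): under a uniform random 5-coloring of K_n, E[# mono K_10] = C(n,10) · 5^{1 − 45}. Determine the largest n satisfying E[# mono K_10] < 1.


We need C(n, 10) · 5^{1 − 45} < 1, i.e. C(n, 10) < 5^{45 − 1} = 5684341886080801486968994140625.
Check values of n near the boundary:
  n = 5391: C(5391, 10) = 5666344714787188828795213697883; 5666344714787188828795213697883 < 5684341886080801486968994140625? YES
  n = 5392: C(5392, 10) = 5676873040158402483252283957448; 5676873040158402483252283957448 < 5684341886080801486968994140625? YES
  n = 5393: C(5393, 10) = 5687418968154238267170642278008; 5687418968154238267170642278008 < 5684341886080801486968994140625? NO
  n = 5394: C(5394, 10) = 5697982524930156243149785372878; 5697982524930156243149785372878 < 5684341886080801486968994140625? NO
The largest n with C(n, 10) < 5684341886080801486968994140625 is n = 5392 (where E[X] = 5676873040158402483252283957448/5684341886080801486968994140625 ≈ 0.99869). Hence R_5(10) > 5392, i.e. R_5(10) ≥ 5393.

Largest n = 5392; hence R_5(10) > 5392.


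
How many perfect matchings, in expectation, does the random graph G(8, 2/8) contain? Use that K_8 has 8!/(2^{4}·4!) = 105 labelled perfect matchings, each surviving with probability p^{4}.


K_8 has 8!/(2^{4}·4!) = 105 labelled perfect matchings.
For each such perfect matching H, let X_H = 1 if all 4 edges of H are present in G. Then P[X_H = 1] = p^{4} = (1/4)^{4} = 1/256.
By linearity of expectation: E[X] = Σ_H E[X_H] = 105 · p^{4} = 105 · 1/256 = 105/256.
Numerically: E[X] ≈ 0.410156.

E[X] = 105 · (1/4)^{4} = 105/256 ≈ 0.410156.


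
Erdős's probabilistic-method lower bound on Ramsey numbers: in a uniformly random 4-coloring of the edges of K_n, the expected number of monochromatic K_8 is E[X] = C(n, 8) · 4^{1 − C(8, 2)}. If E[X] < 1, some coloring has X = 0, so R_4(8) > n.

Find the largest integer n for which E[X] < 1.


We need C(n, 8) · 4^{1 − 28} < 1, i.e. C(n, 8) < 4^{28 − 1} = 18014398509481984.
Check values of n near the boundary:
  n = 405: C(405, 8) = 16745853821188050; 16745853821188050 < 18014398509481984? YES
  n = 406: C(406, 8) = 17082453897995850; 17082453897995850 < 18014398509481984? YES
  n = 407: C(407, 8) = 17424959239309050; 17424959239309050 < 18014398509481984? YES
  n = 408: C(408, 8) = 17773458424095231; 17773458424095231 < 18014398509481984? YES
  n = 409: C(409, 8) = 18128041135797879; 18128041135797879 < 18014398509481984? NO
The largest n with C(n, 8) < 18014398509481984 is n = 408 (where E[X] = 17773458424095231/18014398509481984 ≈ 0.987). Hence R_4(8) > 408, i.e. R_4(8) ≥ 409.

Largest n = 408; hence R_4(8) > 408.


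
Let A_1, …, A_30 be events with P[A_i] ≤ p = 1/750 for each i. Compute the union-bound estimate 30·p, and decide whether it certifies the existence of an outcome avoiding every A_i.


Union bound: P[∪_{i=1}^{30} A_i] ≤ Σ_i P[A_i] ≤ 30·p = 30·(1/750) = 1/25.
Numerically: 1/25 ≈ 0.040000.
Is 1/25 < 1? YES.
Since P[∪ A_i] ≤ 1/25 < 1, the complement has P[∩ A_i^c] ≥ 1 − 1/25 = 24/25 > 0, so some outcome avoids every A_i.

30·p = 1/25 ≈ 0.040000; existence CERTIFIED by the union bound.


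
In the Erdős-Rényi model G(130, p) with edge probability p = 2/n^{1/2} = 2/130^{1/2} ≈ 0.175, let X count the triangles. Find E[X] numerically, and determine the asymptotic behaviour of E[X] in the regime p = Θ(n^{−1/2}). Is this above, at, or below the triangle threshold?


Number of potential triangles: C(130, 3) = 357760.
Each occurs with probability p³ ≈ (0.175)³ ≈ 5.39728e-03.
By linearity: E[X] = C(130, 3)·p³ ≈ 357760 · 5.39728e-03 ≈ 1930.931.
Since α = 1/2 < 1, p = c/n^{1/2} ≫ 1/n is above the triangle threshold p ~ 1/n. Asymptotically E[X] ~ (c³/6)·n^{3(1−α)} = (2³/6)·n^{1.5} → ∞; triangles are abundant w.h.p.

E[X] ≈ 1930.931; in regime p = Θ(1/n^{1/2}) E[X] diverges (above the triangle threshold p ~ 1/n).


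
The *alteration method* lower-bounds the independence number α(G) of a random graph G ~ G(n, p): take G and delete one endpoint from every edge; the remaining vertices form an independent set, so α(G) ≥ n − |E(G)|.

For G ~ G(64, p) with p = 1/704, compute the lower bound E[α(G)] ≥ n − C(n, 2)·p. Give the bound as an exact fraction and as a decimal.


E[|E(G)|] = C(64, 2)·p = 2016 · (1/704) = 63/22.
E[α(G)] ≥ n − E[|E(G)|] = 64 − 63/22 = 1345/22.
Numerically: ≈ 61.136.
(This is only a lower bound; the true E[α(G)] may be larger.)

E[α(G)] ≥ 1345/22 ≈ 61.136.


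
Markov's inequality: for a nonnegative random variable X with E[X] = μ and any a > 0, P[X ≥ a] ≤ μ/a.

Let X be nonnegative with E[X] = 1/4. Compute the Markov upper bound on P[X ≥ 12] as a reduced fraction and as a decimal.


μ = E[X] = 1/4, a = 12.
Markov: P[X ≥ 12] ≤ μ/a = (1/4)/12 = 1/48.
Numerically: ≈ 0.02083.
(Since a = 12 > μ = 0.25000, the bound 1/48 is < 1 and informative.)

P[X ≥ 12] ≤ 1/48 ≈ 0.02083.


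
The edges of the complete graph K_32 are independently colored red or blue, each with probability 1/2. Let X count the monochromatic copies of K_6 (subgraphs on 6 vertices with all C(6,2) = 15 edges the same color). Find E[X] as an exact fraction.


Let X = Σ_S X_S over the C(32, 6) = 906192 subsets S of size 6, where X_S = 1 if the K_6 on S is monochromatic.
For a fixed S, the K_6 on S has C(6, 2) = 15 edges. P[all 15 edges red] = (1/2)^15, and likewise for blue, so P[monochromatic] = 2·(1/2)^15 = 2^{1 − 15} = 1/16384.
Summing: E[X] = C(32, 6) · 2^{1 − 15} = 906192 · 1/16384 = 56637/1024.
Numerically: E[X] ≈ 55.3096.

E[X] = C(32,6)·2^(1−C(6,2)) = 56637/1024 ≈ 55.3096.


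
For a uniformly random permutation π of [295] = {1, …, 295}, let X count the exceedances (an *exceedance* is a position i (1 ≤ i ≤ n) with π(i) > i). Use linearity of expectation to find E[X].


Write X = Σ_{i=1}^{295} X_i, where X_i = 1_{π(i) > i}.
For each fixed i, π(i) is uniform over {1, …, 295} (marginal of a uniform permutation), so P[π(i) > i] = (n − i)/n. Summing: Σ_{i=1}^{295} (n − i)/n = (0 + 1 + … + 294)/295 = 295(295 − 1)/(2·295) = (295 − 1)/2.
Hence E[X] = Σ_{i=1}^{295} (295 − i)/295 = 147 ≈ 147.0000.

E[X] = 147 = 147.0000.


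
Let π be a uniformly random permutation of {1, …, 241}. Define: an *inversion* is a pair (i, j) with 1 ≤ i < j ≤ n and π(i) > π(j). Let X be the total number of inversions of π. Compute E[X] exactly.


Write X = Σ X_I over the C(241, 2) = 28920 pairs i < j, with X_I the indicator of one inversion.
There are 28920 indicators.
For each fixed pair i < j, the values π(i) and π(j) are two distinct elements of {1, …, 241} in uniformly random order; by symmetry P[π(i) > π(j)] = 1/2.
By linearity: E[X] = 28920 · (1/2) = C(241, 2) · (1/2) = 28920/2 = 14460 ≈ 14460.000.

E[X] = 14460 = 14460.000.


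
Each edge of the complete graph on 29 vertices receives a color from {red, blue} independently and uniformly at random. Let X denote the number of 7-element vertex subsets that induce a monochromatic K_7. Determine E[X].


Let X = Σ_S X_S over the C(29, 7) = 1560780 subsets S of size 7, where X_S = 1 if the K_7 on S is monochromatic.
For a fixed S, the K_7 on S has C(7, 2) = 21 edges. P[all 21 edges red] = (1/2)^21, and likewise for blue, so P[monochromatic] = 2·(1/2)^21 = 2^{1 − 21} = 1/1048576.
By linearity: E[X] = C(29, 7) · 2^{1 − 21} = 1560780 · 1/1048576 = 390195/262144.
Numerically: E[X] ≈ 1.48848.

E[X] = C(29,7)·2^(1−C(7,2)) = 390195/262144 ≈ 1.48848.


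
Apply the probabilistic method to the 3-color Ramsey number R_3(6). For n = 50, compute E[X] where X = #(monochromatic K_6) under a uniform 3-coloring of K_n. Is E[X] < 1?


E[X] = C(50, 6) · 3^{1 − 15} = 15890700 · 3^{−14} = 15890700/4782969.
As a reduced fraction: E[X] = 5296900/1594323 ≈ 3.3223506.
Is E[X] < 1? NO.
Since E[X] ≥ 1, the first-moment bound is inconclusive at n = 50; it does NOT by itself certify R_3(6) > 50.

E[X] = 5296900/1594323 ≈ 3.3223506; E[X] ≥ 1; first-moment method inconclusive here.


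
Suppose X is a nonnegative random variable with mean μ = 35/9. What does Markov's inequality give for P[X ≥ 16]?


μ = E[X] = 35/9, a = 16.
Markov: P[X ≥ 16] ≤ μ/a = (35/9)/16 = 35/144.
Numerically: ≈ 0.243.
(Since a = 16 > μ = 3.889, the bound 35/144 is < 1 and informative.)

P[X ≥ 16] ≤ 35/144 ≈ 0.243.


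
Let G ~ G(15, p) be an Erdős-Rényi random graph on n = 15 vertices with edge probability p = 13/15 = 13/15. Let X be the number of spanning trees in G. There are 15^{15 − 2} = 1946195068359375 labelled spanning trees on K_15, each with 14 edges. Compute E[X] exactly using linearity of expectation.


K_15 has 15^{15 − 2} = 1946195068359375 labelled spanning trees.
For each such spanning tree H, let X_H = 1 if all 14 edges of H are present in G. Then P[X_H = 1] = p^{14} = (13/15)^{14} = 3937376385699289/29192926025390625.
By linearity of expectation: E[X] = Σ_H E[X_H] = 1946195068359375 · p^{14} = 1946195068359375 · 3937376385699289/29192926025390625 = 3937376385699289/15.
Numerically: E[X] ≈ 2.62e+14.

E[X] = 1946195068359375 · (13/15)^{14} = 3937376385699289/15 ≈ 2.62e+14.


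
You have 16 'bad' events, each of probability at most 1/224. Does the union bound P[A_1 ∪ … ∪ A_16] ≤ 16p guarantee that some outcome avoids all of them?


Union bound: P[∪_{i=1}^{16} A_i] ≤ Σ_i P[A_i] ≤ 16·p = 16·(1/224) = 1/14.
Numerically: 1/14 ≈ 0.071.
Is 1/14 < 1? YES.
Since P[∪ A_i] ≤ 1/14 < 1, the complement has P[∩ A_i^c] ≥ 1 − 1/14 = 13/14 > 0, so some outcome avoids every A_i.

16·p = 1/14 ≈ 0.071; existence CERTIFIED by the union bound.


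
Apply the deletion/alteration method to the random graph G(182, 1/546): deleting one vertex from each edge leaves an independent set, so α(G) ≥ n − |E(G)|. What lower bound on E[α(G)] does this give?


E[|E(G)|] = C(182, 2)·p = 16471 · (1/546) = 181/6.
E[α(G)] ≥ n − E[|E(G)|] = 182 − 181/6 = 911/6.
Numerically: ≈ 151.83333.
(This is only a lower bound; the true E[α(G)] may be larger.)

E[α(G)] ≥ 911/6 ≈ 151.83333.


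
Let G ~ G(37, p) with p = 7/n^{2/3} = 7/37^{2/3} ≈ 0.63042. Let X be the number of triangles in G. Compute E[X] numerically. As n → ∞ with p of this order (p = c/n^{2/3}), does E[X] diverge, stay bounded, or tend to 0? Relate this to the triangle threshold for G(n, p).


Number of potential triangles: C(37, 3) = 7770.
Each occurs with probability p³ ≈ (0.63042)³ ≈ 2.5054785e-01.
By linearity: E[X] = C(37, 3)·p³ ≈ 7770 · 2.5054785e-01 ≈ 1946.75676.
Since α = 2/3 < 1, p = c/n^{2/3} ≫ 1/n is above the triangle threshold p ~ 1/n. Asymptotically E[X] ~ (c³/6)·n^{3(1−α)} = (7³/6)·n^{1} → ∞; triangles are abundant w.h.p.

E[X] ≈ 1946.75676; in regime p = Θ(1/n^{2/3}) E[X] diverges (above the triangle threshold p ~ 1/n).


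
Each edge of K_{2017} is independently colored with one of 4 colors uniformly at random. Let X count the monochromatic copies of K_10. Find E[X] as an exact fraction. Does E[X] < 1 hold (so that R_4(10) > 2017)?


E[X] = C(2017, 10) · 4^{1 − 45} = 300324964434452596180990448 · 4^{−44} = 300324964434452596180990448/309485009821345068724781056.
As a reduced fraction: E[X] = 18770310277153287261311903/19342813113834066795298816 ≈ 0.970.
Is E[X] < 1? YES.
Since E[X] < 1, there exists a 4-coloring of K_{2017} with no monochromatic K_10; hence R_4(10) > 2017.

E[X] = 18770310277153287261311903/19342813113834066795298816 ≈ 0.970; E[X] < 1, so R_4(10) > 2017.


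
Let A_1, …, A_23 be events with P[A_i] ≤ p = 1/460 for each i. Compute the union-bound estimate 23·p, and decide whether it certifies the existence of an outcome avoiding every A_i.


Union bound: P[∪_{i=1}^{23} A_i] ≤ Σ_i P[A_i] ≤ 23·p = 23·(1/460) = 1/20.
Numerically: 1/20 ≈ 0.050.
Is 1/20 < 1? YES.
Since P[∪ A_i] ≤ 1/20 < 1, the complement has P[∩ A_i^c] ≥ 1 − 1/20 = 19/20 > 0, so some outcome avoids every A_i.

23·p = 1/20 ≈ 0.050; existence CERTIFIED by the union bound.


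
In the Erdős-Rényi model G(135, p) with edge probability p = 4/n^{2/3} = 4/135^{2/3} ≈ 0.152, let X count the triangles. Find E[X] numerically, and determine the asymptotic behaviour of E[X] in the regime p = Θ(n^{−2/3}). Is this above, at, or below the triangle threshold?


Number of potential triangles: C(135, 3) = 400995.
Each occurs with probability p³ ≈ (0.152)³ ≈ 3.5116598e-03.
By linearity: E[X] = C(135, 3)·p³ ≈ 400995 · 3.5116598e-03 ≈ 1408.15802.
Since α = 2/3 < 1, p = c/n^{2/3} ≫ 1/n is above the triangle threshold p ~ 1/n. Asymptotically E[X] ~ (c³/6)·n^{3(1−α)} = (4³/6)·n^{1} → ∞; triangles are abundant w.h.p.

E[X] ≈ 1408.15802; in regime p = Θ(1/n^{2/3}) E[X] diverges (above the triangle threshold p ~ 1/n).


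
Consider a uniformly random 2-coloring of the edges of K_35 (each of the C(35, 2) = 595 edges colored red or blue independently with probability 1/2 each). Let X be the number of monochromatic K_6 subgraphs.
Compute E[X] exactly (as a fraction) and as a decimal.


Let X = Σ_S X_S over the C(35, 6) = 1623160 subsets S of size 6, where X_S = 1 if the K_6 on S is monochromatic.
For a fixed S, the K_6 on S has C(6, 2) = 15 edges. P[all 15 edges red] = (1/2)^15, and likewise for blue, so P[monochromatic] = 2·(1/2)^15 = 2^{1 − 15} = 1/16384.
By linearity of expectation: E[X] = C(35, 6) · 2^{1 − 15} = 1623160 · 1/16384 = 202895/2048.
Numerically: E[X] ≈ 99.0698.

E[X] = C(35,6)·2^(1−C(6,2)) = 202895/2048 ≈ 99.0698.


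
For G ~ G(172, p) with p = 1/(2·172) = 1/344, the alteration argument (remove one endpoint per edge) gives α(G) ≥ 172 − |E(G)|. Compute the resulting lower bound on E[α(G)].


E[|E(G)|] = C(172, 2)·p = 14706 · (1/344) = 171/4.
E[α(G)] ≥ n − E[|E(G)|] = 172 − 171/4 = 517/4.
Numerically: ≈ 129.250000.
(This is only a lower bound; the true E[α(G)] may be larger.)

E[α(G)] ≥ 517/4 ≈ 129.250000.


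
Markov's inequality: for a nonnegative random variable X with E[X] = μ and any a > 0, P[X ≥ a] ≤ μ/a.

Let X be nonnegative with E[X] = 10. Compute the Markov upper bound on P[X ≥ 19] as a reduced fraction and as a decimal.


μ = E[X] = 10, a = 19.
Markov: P[X ≥ 19] ≤ μ/a = (10)/19 = 10/19.
Numerically: ≈ 0.5263.
(Since a = 19 > μ = 10.0000, the bound 10/19 is < 1 and informative.)

P[X ≥ 19] ≤ 10/19 ≈ 0.5263.


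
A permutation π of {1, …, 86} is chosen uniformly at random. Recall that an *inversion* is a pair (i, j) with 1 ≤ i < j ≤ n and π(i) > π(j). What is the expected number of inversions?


Write X = Σ X_I over the C(86, 2) = 3655 pairs i < j, with X_I the indicator of one inversion.
There are 3655 indicators.
For each fixed pair i < j, the values π(i) and π(j) are two distinct elements of {1, …, 86} in uniformly random order; by symmetry P[π(i) > π(j)] = 1/2.
By linearity: E[X] = 3655 · (1/2) = C(86, 2) · (1/2) = 3655/2 = 3655/2 ≈ 1827.500000.

E[X] = 3655/2 = 1827.500000.


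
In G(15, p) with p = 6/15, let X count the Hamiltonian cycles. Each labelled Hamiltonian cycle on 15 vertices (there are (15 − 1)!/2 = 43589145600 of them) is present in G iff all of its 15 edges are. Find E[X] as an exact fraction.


K_15 has (15 − 1)!/2 = 43589145600 labelled Hamiltonian cycles.
For each such Hamiltonian cycle H, let X_H = 1 if all 15 edges of H are present in G. Then P[X_H = 1] = p^{15} = (2/5)^{15} = 32768/30517578125.
Summing the indicators: E[X] = Σ_H E[X_H] = 43589145600 · p^{15} = 43589145600 · 32768/30517578125 = 57133164920832/1220703125.
Numerically: E[X] ≈ 4.68e+04.

E[X] = 43589145600 · (2/5)^{15} = 57133164920832/1220703125 ≈ 4.68e+04.


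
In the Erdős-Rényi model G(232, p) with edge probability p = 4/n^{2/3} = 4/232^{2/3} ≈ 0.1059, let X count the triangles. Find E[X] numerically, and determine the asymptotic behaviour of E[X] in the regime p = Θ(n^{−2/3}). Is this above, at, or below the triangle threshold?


Number of potential triangles: C(232, 3) = 2054360.
Each occurs with probability p³ ≈ (0.1059)³ ≈ 1.189061e-03.
By linearity: E[X] = C(232, 3)·p³ ≈ 2054360 · 1.189061e-03 ≈ 2442.7586.
Since α = 2/3 < 1, p = c/n^{2/3} ≫ 1/n is above the triangle threshold p ~ 1/n. Asymptotically E[X] ~ (c³/6)·n^{3(1−α)} = (4³/6)·n^{1} → ∞; triangles are abundant w.h.p.

E[X] ≈ 2442.7586; in regime p = Θ(1/n^{2/3}) E[X] diverges (above the triangle threshold p ~ 1/n).


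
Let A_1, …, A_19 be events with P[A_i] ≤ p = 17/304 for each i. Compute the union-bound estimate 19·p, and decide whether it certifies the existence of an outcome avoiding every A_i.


Union bound: P[∪_{i=1}^{19} A_i] ≤ Σ_i P[A_i] ≤ 19·p = 19·(17/304) = 17/16.
Numerically: 17/16 ≈ 1.062500.
Is 17/16 < 1? NO.
Since the bound 17/16 is ≥ 1, the union bound is uninformative here; it does NOT by itself certify existence.

19·p = 17/16 ≈ 1.062500; existence NOT certified by the union bound.


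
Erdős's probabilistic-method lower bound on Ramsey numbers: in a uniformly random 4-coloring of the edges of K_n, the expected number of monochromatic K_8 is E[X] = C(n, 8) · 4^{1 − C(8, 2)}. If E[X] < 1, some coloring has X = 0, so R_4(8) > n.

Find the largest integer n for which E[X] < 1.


We need C(n, 8) · 4^{1 − 28} < 1, i.e. C(n, 8) < 4^{28 − 1} = 18014398509481984.
Check values of n near the boundary:
  n = 405: C(405, 8) = 16745853821188050; 16745853821188050 < 18014398509481984? YES
  n = 406: C(406, 8) = 17082453897995850; 17082453897995850 < 18014398509481984? YES
  n = 407: C(407, 8) = 17424959239309050; 17424959239309050 < 18014398509481984? YES
  n = 408: C(408, 8) = 17773458424095231; 17773458424095231 < 18014398509481984? YES
  n = 409: C(409, 8) = 18128041135797879; 18128041135797879 < 18014398509481984? NO
  n = 410: C(410, 8) = 18488798173326195; 18488798173326195 < 18014398509481984? NO
The largest n with C(n, 8) < 18014398509481984 is n = 408 (where E[X] = 17773458424095231/18014398509481984 ≈ 0.9866). Hence R_4(8) > 408, i.e. R_4(8) ≥ 409.

Largest n = 408; hence R_4(8) > 408.


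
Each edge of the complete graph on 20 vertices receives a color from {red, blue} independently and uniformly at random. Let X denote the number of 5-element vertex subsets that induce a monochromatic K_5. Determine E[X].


Let X = Σ_S X_S over the C(20, 5) = 15504 subsets S of size 5, where X_S = 1 if the K_5 on S is monochromatic.
For a fixed S, the K_5 on S has C(5, 2) = 10 edges. P[all 10 edges red] = (1/2)^10, and likewise for blue, so P[monochromatic] = 2·(1/2)^10 = 2^{1 − 10} = 1/512.
Summing: E[X] = C(20, 5) · 2^{1 − 10} = 15504 · 1/512 = 969/32.
Numerically: E[X] ≈ 30.281250.

E[X] = C(20,5)·2^(1−C(5,2)) = 969/32 ≈ 30.281250.


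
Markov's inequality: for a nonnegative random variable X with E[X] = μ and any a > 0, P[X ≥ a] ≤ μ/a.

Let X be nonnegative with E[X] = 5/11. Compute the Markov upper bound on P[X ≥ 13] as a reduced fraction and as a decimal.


μ = E[X] = 5/11, a = 13.
Markov: P[X ≥ 13] ≤ μ/a = (5/11)/13 = 5/143.
Numerically: ≈ 0.03497.
(Since a = 13 > μ = 0.45455, the bound 5/143 is < 1 and informative.)

P[X ≥ 13] ≤ 5/143 ≈ 0.03497.


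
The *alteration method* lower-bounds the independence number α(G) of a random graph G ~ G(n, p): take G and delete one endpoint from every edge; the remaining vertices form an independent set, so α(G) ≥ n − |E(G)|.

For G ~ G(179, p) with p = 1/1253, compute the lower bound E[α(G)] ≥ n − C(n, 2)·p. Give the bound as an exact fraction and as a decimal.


E[|E(G)|] = C(179, 2)·p = 15931 · (1/1253) = 89/7.
E[α(G)] ≥ n − E[|E(G)|] = 179 − 89/7 = 1164/7.
Numerically: ≈ 166.2857.
(This is only a lower bound; the true E[α(G)] may be larger.)

E[α(G)] ≥ 1164/7 ≈ 166.2857.


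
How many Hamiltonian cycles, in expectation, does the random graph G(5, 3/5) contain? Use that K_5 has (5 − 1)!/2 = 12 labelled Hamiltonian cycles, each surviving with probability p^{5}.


K_5 has (5 − 1)!/2 = 12 labelled Hamiltonian cycles.
For each such Hamiltonian cycle H, let X_H = 1 if all 5 edges of H are present in G. Then P[X_H = 1] = p^{5} = (3/5)^{5} = 243/3125.
By linearity of expectation: E[X] = Σ_H E[X_H] = 12 · p^{5} = 12 · 243/3125 = 2916/3125.
Numerically: E[X] ≈ 0.93312.

E[X] = 12 · (3/5)^{5} = 2916/3125 ≈ 0.93312.


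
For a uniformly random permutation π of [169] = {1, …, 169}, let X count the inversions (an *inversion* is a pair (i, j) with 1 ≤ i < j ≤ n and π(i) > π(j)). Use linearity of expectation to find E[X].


Write X = Σ X_I over the C(169, 2) = 14196 pairs i < j, with X_I the indicator of one inversion.
There are 14196 indicators.
For each fixed pair i < j, the values π(i) and π(j) are two distinct elements of {1, …, 169} in uniformly random order; by symmetry P[π(i) > π(j)] = 1/2.
By linearity: E[X] = 14196 · (1/2) = C(169, 2) · (1/2) = 14196/2 = 7098 ≈ 7098.00000.

E[X] = 7098 = 7098.00000.


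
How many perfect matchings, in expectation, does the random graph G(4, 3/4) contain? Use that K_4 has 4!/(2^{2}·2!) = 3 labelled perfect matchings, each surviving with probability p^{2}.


K_4 has 4!/(2^{2}·2!) = 3 labelled perfect matchings.
For each such perfect matching H, let X_H = 1 if all 2 edges of H are present in G. Then P[X_H = 1] = p^{2} = (3/4)^{2} = 9/16.
By linearity: E[X] = Σ_H E[X_H] = 3 · p^{2} = 3 · 9/16 = 27/16.
Numerically: E[X] ≈ 1.6875.

E[X] = 3 · (3/4)^{2} = 27/16 ≈ 1.6875.


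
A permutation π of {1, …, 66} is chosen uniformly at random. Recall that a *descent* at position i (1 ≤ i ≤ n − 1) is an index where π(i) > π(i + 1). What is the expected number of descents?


Write X = Σ X_I over i = 1, …, 65, with X_I the indicator of one descent.
There are 65 indicators.
For each fixed i, the pair (π(i), π(i+1)) is a uniformly random ordered pair of distinct values from {1, …, 66}; by symmetry P[π(i) > π(i+1)] = 1/2.
By linearity: E[X] = 65 · (1/2) = (66 − 1) · (1/2) = 65/2 ≈ 32.5000.

E[X] = 65/2 = 32.5000.


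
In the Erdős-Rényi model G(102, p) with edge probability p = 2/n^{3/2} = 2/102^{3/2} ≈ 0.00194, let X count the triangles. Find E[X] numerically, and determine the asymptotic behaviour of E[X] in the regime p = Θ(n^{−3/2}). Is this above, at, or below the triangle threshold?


Number of potential triangles: C(102, 3) = 171700.
Each occurs with probability p³ ≈ (0.00194)³ ≈ 7.31795e-09.
By linearity: E[X] = C(102, 3)·p³ ≈ 171700 · 7.31795e-09 ≈ 0.001.
Since α = 3/2 > 1, p = c/n^{3/2} = o(1/n) is below the triangle threshold p ~ 1/n. Asymptotically E[X] ~ (c³/6)·n^{3(1−α)} = (2³/6)·n^{-1.5} → 0, so by Markov's inequality G has no triangles w.h.p.

E[X] ≈ 0.001; in regime p = Θ(1/n^{3/2}) E[X] tends to 0 (below the triangle threshold p ~ 1/n).


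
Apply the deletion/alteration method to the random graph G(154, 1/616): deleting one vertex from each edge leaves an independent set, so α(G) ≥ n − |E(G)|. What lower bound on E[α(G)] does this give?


E[|E(G)|] = C(154, 2)·p = 11781 · (1/616) = 153/8.
E[α(G)] ≥ n − E[|E(G)|] = 154 − 153/8 = 1079/8.
Numerically: ≈ 134.8750.
(This is only a lower bound; the true E[α(G)] may be larger.)

E[α(G)] ≥ 1079/8 ≈ 134.8750.


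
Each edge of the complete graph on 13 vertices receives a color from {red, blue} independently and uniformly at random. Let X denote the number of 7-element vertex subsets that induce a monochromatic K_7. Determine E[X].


Let X = Σ_S X_S over the C(13, 7) = 1716 subsets S of size 7, where X_S = 1 if the K_7 on S is monochromatic.
For a fixed S, the K_7 on S has C(7, 2) = 21 edges. P[all 21 edges red] = (1/2)^21, and likewise for blue, so P[monochromatic] = 2·(1/2)^21 = 2^{1 − 21} = 1/1048576.
Summing: E[X] = C(13, 7) · 2^{1 − 21} = 1716 · 1/1048576 = 429/262144.
Numerically: E[X] ≈ 0.001637.

E[X] = C(13,7)·2^(1−C(7,2)) = 429/262144 ≈ 0.001637.


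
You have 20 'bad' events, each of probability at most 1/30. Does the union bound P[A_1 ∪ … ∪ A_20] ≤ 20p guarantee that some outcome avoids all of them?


Union bound: P[∪_{i=1}^{20} A_i] ≤ Σ_i P[A_i] ≤ 20·p = 20·(1/30) = 2/3.
Numerically: 2/3 ≈ 0.6666667.
Is 2/3 < 1? YES.
Since P[∪ A_i] ≤ 2/3 < 1, the complement has P[∩ A_i^c] ≥ 1 − 2/3 = 1/3 > 0, so some outcome avoids every A_i.

20·p = 2/3 ≈ 0.6666667; existence CERTIFIED by the union bound.


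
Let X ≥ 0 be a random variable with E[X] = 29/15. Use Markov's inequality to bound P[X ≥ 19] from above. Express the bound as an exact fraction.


μ = E[X] = 29/15, a = 19.
Markov: P[X ≥ 19] ≤ μ/a = (29/15)/19 = 29/285.
Numerically: ≈ 0.101754.
(Since a = 19 > μ = 1.933333, the bound 29/285 is < 1 and informative.)

P[X ≥ 19] ≤ 29/285 ≈ 0.101754.


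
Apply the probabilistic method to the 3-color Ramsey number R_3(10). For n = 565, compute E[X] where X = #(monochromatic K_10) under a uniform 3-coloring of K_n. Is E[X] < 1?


E[X] = C(565, 10) · 3^{1 − 45} = 843210704398024361828 · 3^{−44} = 843210704398024361828/984770902183611232881.
As a reduced fraction: E[X] = 843210704398024361828/984770902183611232881 ≈ 0.856.
Is E[X] < 1? YES.
Since E[X] < 1, there exists a 3-coloring of K_{565} with no monochromatic K_10; hence R_3(10) > 565.

E[X] = 843210704398024361828/984770902183611232881 ≈ 0.856; E[X] < 1, so R_3(10) > 565.


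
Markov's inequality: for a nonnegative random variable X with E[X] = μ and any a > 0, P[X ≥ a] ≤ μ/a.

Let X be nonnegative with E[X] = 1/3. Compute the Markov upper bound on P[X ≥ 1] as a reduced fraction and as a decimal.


μ = E[X] = 1/3, a = 1.
Markov: P[X ≥ 1] ≤ μ/a = (1/3)/1 = 1/3.
Numerically: ≈ 0.333333.
(Since a = 1 > μ = 0.333333, the bound 1/3 is < 1 and informative.)

P[X ≥ 1] ≤ 1/3 ≈ 0.333333.


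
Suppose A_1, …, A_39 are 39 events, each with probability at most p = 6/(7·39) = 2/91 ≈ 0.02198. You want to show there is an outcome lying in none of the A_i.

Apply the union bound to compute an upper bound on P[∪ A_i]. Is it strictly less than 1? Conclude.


Union bound: P[∪_{i=1}^{39} A_i] ≤ Σ_i P[A_i] ≤ 39·p = 39·(2/91) = 6/7.
Numerically: 6/7 ≈ 0.85714.
Is 6/7 < 1? YES.
Since P[∪ A_i] ≤ 6/7 < 1, the complement has P[∩ A_i^c] ≥ 1 − 6/7 = 1/7 > 0, so some outcome avoids every A_i.

39·p = 6/7 ≈ 0.85714; existence CERTIFIED by the union bound.


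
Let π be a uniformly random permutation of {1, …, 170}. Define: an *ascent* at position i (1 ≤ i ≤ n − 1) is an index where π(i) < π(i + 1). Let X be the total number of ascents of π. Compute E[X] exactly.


Write X = Σ X_I over i = 1, …, 169, with X_I the indicator of one ascent.
There are 169 indicators.
For each fixed i, the pair (π(i), π(i+1)) is a uniformly random ordered pair of distinct values from {1, …, 170}; by symmetry P[π(i) < π(i+1)] = 1/2.
By linearity: E[X] = 169 · (1/2) = (170 − 1) · (1/2) = 169/2 ≈ 84.5000.

E[X] = 169/2 = 84.5000.


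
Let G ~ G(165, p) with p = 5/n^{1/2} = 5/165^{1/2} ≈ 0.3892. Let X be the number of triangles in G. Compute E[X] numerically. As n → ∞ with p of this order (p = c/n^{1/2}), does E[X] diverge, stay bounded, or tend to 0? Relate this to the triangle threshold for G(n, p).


Number of potential triangles: C(165, 3) = 735130.
Each occurs with probability p³ ≈ (0.3892)³ ≈ 5.897719e-02.
By linearity: E[X] = C(165, 3)·p³ ≈ 735130 · 5.897719e-02 ≈ 43355.9037.
Since α = 1/2 < 1, p = c/n^{1/2} ≫ 1/n is above the triangle threshold p ~ 1/n. Asymptotically E[X] ~ (c³/6)·n^{3(1−α)} = (5³/6)·n^{1.5} → ∞; triangles are abundant w.h.p.

E[X] ≈ 43355.9037; in regime p = Θ(1/n^{1/2}) E[X] diverges (above the triangle threshold p ~ 1/n).


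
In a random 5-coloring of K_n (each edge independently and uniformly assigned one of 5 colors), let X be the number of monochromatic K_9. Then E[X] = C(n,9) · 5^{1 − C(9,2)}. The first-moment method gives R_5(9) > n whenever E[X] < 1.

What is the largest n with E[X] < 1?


We need C(n, 9) · 5^{1 − 36} < 1, i.e. C(n, 9) < 5^{36 − 1} = 2910383045673370361328125.
Check values of n near the boundary:
  n = 2170: C(2170, 9) = 2891746779868845075610510; 2891746779868845075610510 < 2910383045673370361328125? YES
  n = 2171: C(2171, 9) = 2903784578674959601827205; 2903784578674959601827205 < 2910383045673370361328125? YES
  n = 2172: C(2172, 9) = 2915866900084148060642020; 2915866900084148060642020 < 2910383045673370361328125? NO
  n = 2173: C(2173, 9) = 2927993888115921319674265; 2927993888115921319674265 < 2910383045673370361328125? NO
The largest n with C(n, 9) < 2910383045673370361328125 is n = 2171 (where E[X] = 580756915734991920365441/582076609134674072265625 ≈ 0.9977328). Hence R_5(9) > 2171, i.e. R_5(9) ≥ 2172.

Largest n = 2171; hence R_5(9) > 2171.


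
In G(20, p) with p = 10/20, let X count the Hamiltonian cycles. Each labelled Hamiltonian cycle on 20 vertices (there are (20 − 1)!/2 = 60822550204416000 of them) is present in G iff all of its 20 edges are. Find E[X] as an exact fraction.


K_20 has (20 − 1)!/2 = 60822550204416000 labelled Hamiltonian cycles.
For each such Hamiltonian cycle H, let X_H = 1 if all 20 edges of H are present in G. Then P[X_H = 1] = p^{20} = (1/2)^{20} = 1/1048576.
By linearity of expectation: E[X] = Σ_H E[X_H] = 60822550204416000 · p^{20} = 60822550204416000 · 1/1048576 = 1856156927625/32.
Numerically: E[X] ≈ 5.8e+10.

E[X] = 60822550204416000 · (1/2)^{20} = 1856156927625/32 ≈ 5.8e+10.


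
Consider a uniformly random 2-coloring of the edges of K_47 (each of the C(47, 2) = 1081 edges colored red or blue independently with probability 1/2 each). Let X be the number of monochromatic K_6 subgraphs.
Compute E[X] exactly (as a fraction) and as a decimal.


Let X = Σ_S X_S over the C(47, 6) = 10737573 subsets S of size 6, where X_S = 1 if the K_6 on S is monochromatic.
For a fixed S, the K_6 on S has C(6, 2) = 15 edges. P[all 15 edges red] = (1/2)^15, and likewise for blue, so P[monochromatic] = 2·(1/2)^15 = 2^{1 − 15} = 1/16384.
By linearity: E[X] = C(47, 6) · 2^{1 − 15} = 10737573 · 1/16384 = 10737573/16384.
Numerically: E[X] ≈ 655.3694.

E[X] = C(47,6)·2^(1−C(6,2)) = 10737573/16384 ≈ 655.3694.


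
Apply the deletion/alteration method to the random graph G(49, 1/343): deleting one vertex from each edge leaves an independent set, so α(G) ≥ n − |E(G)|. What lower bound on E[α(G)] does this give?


E[|E(G)|] = C(49, 2)·p = 1176 · (1/343) = 24/7.
E[α(G)] ≥ n − E[|E(G)|] = 49 − 24/7 = 319/7.
Numerically: ≈ 45.57143.
(This is only a lower bound; the true E[α(G)] may be larger.)

E[α(G)] ≥ 319/7 ≈ 45.57143.


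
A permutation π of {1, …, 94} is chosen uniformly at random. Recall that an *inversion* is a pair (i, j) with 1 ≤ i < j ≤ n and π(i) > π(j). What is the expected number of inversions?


Write X = Σ X_I over the C(94, 2) = 4371 pairs i < j, with X_I the indicator of one inversion.
There are 4371 indicators.
For each fixed pair i < j, the values π(i) and π(j) are two distinct elements of {1, …, 94} in uniformly random order; by symmetry P[π(i) > π(j)] = 1/2.
By linearity: E[X] = 4371 · (1/2) = C(94, 2) · (1/2) = 4371/2 = 4371/2 ≈ 2185.500000.

E[X] = 4371/2 = 2185.500000.


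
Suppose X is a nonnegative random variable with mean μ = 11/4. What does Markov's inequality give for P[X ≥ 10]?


μ = E[X] = 11/4, a = 10.
Markov: P[X ≥ 10] ≤ μ/a = (11/4)/10 = 11/40.
Numerically: ≈ 0.2750.
(Since a = 10 > μ = 2.7500, the bound 11/40 is < 1 and informative.)

P[X ≥ 10] ≤ 11/40 ≈ 0.2750.


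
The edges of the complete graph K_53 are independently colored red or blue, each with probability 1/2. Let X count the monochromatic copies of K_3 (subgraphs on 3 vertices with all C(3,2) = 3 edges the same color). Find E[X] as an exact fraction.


Let X = Σ_S X_S over the C(53, 3) = 23426 subsets S of size 3, where X_S = 1 if the K_3 on S is monochromatic.
For a fixed S, the K_3 on S has C(3, 2) = 3 edges. P[all 3 edges red] = (1/2)^3, and likewise for blue, so P[monochromatic] = 2·(1/2)^3 = 2^{1 − 3} = 1/4.
By linearity: E[X] = C(53, 3) · 2^{1 − 3} = 23426 · 1/4 = 11713/2.
Numerically: E[X] ≈ 5856.5000.

E[X] = C(53,3)·2^(1−C(3,2)) = 11713/2 ≈ 5856.5000.


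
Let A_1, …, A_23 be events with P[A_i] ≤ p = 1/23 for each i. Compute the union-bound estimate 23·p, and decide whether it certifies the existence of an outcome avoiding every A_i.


Union bound: P[∪_{i=1}^{23} A_i] ≤ Σ_i P[A_i] ≤ 23·p = 23·(1/23) = 1.
Numerically: 1 ≈ 1.000000.
Is 1 < 1? NO.
Since the bound 1 is ≥ 1, the union bound is uninformative here; it does NOT by itself certify existence.

23·p = 1 ≈ 1.000000; existence NOT certified by the union bound.


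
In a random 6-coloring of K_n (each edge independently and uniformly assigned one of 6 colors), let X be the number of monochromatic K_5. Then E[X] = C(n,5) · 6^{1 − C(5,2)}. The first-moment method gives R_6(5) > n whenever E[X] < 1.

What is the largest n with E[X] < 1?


We need C(n, 5) · 6^{1 − 10} < 1, i.e. C(n, 5) < 6^{10 − 1} = 10077696.
Check values of n near the boundary:
  n = 66: C(66, 5) = 8936928; 8936928 < 10077696? YES
  n = 67: C(67, 5) = 9657648; 9657648 < 10077696? YES
  n = 68: C(68, 5) = 10424128; 10424128 < 10077696? NO
  n = 69: C(69, 5) = 11238513; 11238513 < 10077696? NO
The largest n with C(n, 5) < 10077696 is n = 67 (where E[X] = 67067/69984 ≈ 0.958). Hence R_6(5) > 67, i.e. R_6(5) ≥ 68.

Largest n = 67; hence R_6(5) > 67.


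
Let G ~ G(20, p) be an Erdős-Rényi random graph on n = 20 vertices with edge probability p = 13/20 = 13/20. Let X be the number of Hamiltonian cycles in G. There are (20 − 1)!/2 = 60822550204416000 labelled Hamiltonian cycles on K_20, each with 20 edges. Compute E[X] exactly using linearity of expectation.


K_20 has (20 − 1)!/2 = 60822550204416000 labelled Hamiltonian cycles.
For each such Hamiltonian cycle H, let X_H = 1 if all 20 edges of H are present in G. Then P[X_H = 1] = p^{20} = (13/20)^{20} = 19004963774880799438801/104857600000000000000000000.
By linearity: E[X] = Σ_H E[X_H] = 60822550204416000 · p^{20} = 60822550204416000 · 19004963774880799438801/104857600000000000000000000 = 282209561360057334695429506990221/25600000000000000000.
Numerically: E[X] ≈ 1.1e+13.

E[X] = 60822550204416000 · (13/20)^{20} = 282209561360057334695429506990221/25600000000000000000 ≈ 1.1e+13.


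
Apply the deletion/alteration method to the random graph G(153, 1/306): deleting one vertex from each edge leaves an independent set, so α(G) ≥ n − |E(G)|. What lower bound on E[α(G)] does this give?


E[|E(G)|] = C(153, 2)·p = 11628 · (1/306) = 38.
E[α(G)] ≥ n − E[|E(G)|] = 153 − 38 = 115.
Numerically: ≈ 115.00000.
(This is only a lower bound; the true E[α(G)] may be larger.)

E[α(G)] ≥ 115 ≈ 115.00000.


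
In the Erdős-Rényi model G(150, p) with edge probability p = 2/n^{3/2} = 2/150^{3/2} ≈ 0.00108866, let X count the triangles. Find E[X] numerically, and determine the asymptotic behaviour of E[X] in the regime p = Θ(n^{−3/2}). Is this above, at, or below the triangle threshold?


Number of potential triangles: C(150, 3) = 551300.
Each occurs with probability p³ ≈ (0.00108866)³ ≈ 1.29026620e-09.
By linearity: E[X] = C(150, 3)·p³ ≈ 551300 · 1.29026620e-09 ≈ 0.000711.
Since α = 3/2 > 1, p = c/n^{3/2} = o(1/n) is below the triangle threshold p ~ 1/n. Asymptotically E[X] ~ (c³/6)·n^{3(1−α)} = (2³/6)·n^{-1.5} → 0, so by Markov's inequality G has no triangles w.h.p.

E[X] ≈ 0.000711; in regime p = Θ(1/n^{3/2}) E[X] tends to 0 (below the triangle threshold p ~ 1/n).


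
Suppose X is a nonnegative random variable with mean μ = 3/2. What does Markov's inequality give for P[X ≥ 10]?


μ = E[X] = 3/2, a = 10.
Markov: P[X ≥ 10] ≤ μ/a = (3/2)/10 = 3/20.
Numerically: ≈ 0.150000.
(Since a = 10 > μ = 1.500000, the bound 3/20 is < 1 and informative.)

P[X ≥ 10] ≤ 3/20 ≈ 0.150000.
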